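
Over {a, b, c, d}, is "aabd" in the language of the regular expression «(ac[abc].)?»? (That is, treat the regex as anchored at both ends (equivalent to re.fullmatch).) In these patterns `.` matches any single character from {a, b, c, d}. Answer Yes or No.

No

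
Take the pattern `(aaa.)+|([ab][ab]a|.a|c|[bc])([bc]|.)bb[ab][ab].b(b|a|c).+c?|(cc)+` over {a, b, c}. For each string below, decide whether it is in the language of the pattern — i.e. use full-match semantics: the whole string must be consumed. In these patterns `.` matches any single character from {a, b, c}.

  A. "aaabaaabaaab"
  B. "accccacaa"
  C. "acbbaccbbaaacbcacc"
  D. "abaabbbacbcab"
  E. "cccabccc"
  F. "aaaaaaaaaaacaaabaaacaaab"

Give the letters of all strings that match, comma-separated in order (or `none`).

A, D, F

A → match
B → no match
C → no match
D → match
E → no match
F → match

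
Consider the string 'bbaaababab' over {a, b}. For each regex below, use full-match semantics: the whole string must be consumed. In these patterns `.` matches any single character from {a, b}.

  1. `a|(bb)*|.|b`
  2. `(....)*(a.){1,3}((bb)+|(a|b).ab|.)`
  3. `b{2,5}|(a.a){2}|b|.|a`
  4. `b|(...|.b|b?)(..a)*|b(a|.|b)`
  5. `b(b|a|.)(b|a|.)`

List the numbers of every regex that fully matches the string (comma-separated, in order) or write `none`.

1 → no match
2 → match
3 → no match
4 → no match
5 → no match

2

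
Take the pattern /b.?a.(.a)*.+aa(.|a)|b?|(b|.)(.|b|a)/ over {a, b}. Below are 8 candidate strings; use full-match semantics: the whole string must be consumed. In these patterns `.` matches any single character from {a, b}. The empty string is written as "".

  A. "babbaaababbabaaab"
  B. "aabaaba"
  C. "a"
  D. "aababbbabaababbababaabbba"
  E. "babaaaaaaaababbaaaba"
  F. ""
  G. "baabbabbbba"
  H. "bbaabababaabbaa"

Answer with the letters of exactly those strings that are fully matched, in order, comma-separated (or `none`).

A, F

A → match
B. "aabaaba" → no match
C. "a" → no match
D → no match
E → no match
F. "" → match
G. "baabbabbbba" → no match
H → no match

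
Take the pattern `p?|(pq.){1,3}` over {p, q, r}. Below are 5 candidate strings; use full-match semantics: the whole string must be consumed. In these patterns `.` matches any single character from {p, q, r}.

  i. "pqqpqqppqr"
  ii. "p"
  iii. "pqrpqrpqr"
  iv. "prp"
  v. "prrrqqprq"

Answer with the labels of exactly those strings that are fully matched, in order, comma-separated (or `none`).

ii, iii

i → no match
ii → match
iii → match
iv → no match
v → no match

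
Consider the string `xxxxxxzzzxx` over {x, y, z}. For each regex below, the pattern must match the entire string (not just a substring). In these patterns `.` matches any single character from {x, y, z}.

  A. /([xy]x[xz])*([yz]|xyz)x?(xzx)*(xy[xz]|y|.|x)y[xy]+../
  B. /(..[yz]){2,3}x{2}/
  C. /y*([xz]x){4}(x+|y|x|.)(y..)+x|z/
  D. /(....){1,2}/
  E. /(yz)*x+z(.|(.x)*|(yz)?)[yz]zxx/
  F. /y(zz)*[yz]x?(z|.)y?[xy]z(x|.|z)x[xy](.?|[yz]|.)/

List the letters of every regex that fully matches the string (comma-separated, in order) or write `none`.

E

A → no match
B → no match
C → no match
D → no match
E → match
F → no match — must start with `y`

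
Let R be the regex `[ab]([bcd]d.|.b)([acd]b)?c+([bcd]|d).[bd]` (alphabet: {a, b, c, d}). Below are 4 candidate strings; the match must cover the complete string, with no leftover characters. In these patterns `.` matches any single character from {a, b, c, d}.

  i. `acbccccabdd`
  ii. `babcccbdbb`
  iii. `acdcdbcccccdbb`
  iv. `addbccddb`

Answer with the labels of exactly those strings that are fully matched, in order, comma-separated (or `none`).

i → no match
ii → no match
iii → match
iv → match

iii, iv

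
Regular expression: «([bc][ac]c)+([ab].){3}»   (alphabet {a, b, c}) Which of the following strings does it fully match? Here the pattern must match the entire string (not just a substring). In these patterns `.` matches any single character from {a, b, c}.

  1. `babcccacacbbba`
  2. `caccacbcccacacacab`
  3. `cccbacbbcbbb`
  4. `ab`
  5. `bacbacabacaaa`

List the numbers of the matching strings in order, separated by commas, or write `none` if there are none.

2

1 → no match
2 → match
3 → no match
4 → no match
5 → no match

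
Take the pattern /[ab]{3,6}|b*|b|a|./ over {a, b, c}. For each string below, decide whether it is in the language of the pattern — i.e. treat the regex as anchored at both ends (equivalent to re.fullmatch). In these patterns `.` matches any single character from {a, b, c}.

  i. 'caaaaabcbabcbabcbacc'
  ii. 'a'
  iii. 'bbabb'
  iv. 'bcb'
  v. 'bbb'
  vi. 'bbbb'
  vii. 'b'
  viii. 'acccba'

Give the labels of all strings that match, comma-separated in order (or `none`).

ii, iii, v, vi, vii

i → no match
ii → match
iii → match
iv → no match
v → match
vi → match
vii → match
viii → no match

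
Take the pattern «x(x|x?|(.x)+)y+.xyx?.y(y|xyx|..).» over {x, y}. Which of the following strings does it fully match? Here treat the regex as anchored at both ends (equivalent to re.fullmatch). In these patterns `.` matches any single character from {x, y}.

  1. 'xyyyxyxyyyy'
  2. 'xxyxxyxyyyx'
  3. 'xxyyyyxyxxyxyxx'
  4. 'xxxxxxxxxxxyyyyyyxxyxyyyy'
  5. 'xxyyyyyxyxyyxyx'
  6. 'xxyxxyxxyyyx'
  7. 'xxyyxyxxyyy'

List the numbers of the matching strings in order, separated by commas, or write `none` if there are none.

1, 2, 3, 4, 5, 6, 7

1 → match
2 → match
3 → match
4 → match
5 → match
6 → match
7 → match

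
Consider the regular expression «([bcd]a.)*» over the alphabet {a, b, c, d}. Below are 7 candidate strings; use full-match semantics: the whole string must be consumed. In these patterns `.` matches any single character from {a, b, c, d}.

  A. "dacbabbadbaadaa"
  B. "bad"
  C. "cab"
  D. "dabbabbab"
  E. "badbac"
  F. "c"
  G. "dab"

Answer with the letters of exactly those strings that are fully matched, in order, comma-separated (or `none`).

A → match
B → match
C → match
D → match
E → match
F → no match
G → match

A, B, C, D, E, G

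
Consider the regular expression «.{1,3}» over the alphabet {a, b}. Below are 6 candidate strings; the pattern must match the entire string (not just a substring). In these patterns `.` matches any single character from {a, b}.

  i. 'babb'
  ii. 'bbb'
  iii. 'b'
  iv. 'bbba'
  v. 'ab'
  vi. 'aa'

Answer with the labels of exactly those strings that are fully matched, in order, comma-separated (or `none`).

i → no match
ii → match
iii → match
iv → no match
v → match
vi → match

ii, iii, v, vi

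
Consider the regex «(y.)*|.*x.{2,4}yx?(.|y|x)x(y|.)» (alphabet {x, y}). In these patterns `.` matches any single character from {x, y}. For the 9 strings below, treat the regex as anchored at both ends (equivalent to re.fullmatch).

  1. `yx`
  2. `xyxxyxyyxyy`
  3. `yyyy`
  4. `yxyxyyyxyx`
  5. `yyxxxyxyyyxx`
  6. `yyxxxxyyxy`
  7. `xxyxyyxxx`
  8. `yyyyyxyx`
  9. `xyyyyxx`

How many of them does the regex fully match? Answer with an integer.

1 → match
2 → no match
3 → match
4 → match
5 → match
6 → match
7 → match
8 → match
9 → match
Total matched: 8

8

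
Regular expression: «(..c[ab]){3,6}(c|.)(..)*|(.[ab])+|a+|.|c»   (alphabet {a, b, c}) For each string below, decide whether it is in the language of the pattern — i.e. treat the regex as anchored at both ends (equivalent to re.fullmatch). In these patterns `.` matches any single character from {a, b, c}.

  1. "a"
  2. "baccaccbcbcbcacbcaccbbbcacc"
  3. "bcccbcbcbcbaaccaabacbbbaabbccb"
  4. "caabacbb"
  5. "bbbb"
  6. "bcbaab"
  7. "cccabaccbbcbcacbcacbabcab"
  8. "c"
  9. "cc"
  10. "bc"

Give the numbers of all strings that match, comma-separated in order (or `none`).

1, 5, 8

1 → match
2 → no match
3 → no match
4 → no match
5 → match
6 → no match
7 → no match
8 → match
9 → no match
10 → no match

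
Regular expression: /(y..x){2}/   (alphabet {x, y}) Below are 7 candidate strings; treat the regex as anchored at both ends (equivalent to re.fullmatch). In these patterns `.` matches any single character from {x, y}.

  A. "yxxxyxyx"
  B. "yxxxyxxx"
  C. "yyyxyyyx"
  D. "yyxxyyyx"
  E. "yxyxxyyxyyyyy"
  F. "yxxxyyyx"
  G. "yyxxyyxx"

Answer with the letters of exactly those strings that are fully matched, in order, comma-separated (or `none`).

A → match
B → match
C → match
D → match
E → no match — must end with "x"
F → match
G → match

A, B, C, D, F, G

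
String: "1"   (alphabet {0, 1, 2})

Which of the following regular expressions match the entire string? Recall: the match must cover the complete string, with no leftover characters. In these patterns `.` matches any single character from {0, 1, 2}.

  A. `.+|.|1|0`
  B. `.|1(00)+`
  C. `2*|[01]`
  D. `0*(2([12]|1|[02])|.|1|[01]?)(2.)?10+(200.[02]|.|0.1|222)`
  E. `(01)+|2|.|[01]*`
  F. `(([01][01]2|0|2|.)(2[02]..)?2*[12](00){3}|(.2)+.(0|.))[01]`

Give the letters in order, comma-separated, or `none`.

A, B, C, E

A → match
B → match
C → match
D → no match
E → match
F → no match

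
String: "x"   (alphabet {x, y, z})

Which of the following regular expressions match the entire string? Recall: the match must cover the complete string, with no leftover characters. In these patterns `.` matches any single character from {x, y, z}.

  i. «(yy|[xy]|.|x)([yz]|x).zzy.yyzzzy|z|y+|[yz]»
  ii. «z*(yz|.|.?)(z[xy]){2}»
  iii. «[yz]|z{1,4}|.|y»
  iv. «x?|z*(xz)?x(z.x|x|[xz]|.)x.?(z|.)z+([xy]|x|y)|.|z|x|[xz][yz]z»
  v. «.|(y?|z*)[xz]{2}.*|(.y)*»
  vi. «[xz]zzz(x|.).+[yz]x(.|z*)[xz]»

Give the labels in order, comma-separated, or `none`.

i → no match
ii → no match
iii → match
iv → match
v → match
vi → no match

iii, iv, v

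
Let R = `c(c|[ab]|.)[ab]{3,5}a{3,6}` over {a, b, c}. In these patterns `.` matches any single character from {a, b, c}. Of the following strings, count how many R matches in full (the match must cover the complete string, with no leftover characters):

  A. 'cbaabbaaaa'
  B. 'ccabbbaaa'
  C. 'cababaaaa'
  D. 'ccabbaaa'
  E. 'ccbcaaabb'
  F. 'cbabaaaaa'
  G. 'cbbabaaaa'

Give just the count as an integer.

A → match
B → match
C → match
D → match
E → no match — must end with 'a'
F → match
G → match
Total matched: 6

6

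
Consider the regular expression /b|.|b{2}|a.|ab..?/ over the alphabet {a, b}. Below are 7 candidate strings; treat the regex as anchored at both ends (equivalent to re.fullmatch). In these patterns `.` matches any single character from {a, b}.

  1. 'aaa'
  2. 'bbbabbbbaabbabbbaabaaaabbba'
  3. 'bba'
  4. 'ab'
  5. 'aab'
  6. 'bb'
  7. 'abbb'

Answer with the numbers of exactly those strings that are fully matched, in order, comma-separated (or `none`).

4, 6, 7

1 → no match
2 → no match
3 → no match
4 → match
5 → no match
6 → match
7 → match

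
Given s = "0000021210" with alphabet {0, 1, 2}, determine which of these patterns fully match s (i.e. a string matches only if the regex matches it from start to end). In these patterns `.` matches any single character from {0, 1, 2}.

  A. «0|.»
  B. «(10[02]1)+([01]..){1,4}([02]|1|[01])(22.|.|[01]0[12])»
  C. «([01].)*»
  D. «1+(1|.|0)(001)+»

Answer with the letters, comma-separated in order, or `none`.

C

A → no match
B → no match — must start with "10"
C → match
D → no match — must start with "1"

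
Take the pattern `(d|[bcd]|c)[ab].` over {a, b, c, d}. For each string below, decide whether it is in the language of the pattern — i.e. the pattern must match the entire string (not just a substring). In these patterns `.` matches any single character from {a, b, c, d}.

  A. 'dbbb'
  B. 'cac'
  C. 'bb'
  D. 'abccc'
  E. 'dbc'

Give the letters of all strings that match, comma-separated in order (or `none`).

B, E

A → no match
B → match
C → no match
D → no match
E → match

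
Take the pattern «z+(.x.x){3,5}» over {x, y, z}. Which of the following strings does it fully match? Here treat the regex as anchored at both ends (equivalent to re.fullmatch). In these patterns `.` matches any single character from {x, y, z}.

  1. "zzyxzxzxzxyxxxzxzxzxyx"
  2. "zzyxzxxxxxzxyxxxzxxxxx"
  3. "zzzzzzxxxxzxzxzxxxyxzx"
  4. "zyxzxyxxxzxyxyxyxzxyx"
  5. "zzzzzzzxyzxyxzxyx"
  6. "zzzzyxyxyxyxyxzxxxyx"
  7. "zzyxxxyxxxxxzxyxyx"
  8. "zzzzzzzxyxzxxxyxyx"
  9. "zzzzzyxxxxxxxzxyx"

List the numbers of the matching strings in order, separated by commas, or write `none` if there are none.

1, 2, 3, 4, 6, 7, 8, 9

1 → match
2 → match
3 → match
4 → match
5 → no match
6 → match
7 → match
8 → match
9 → match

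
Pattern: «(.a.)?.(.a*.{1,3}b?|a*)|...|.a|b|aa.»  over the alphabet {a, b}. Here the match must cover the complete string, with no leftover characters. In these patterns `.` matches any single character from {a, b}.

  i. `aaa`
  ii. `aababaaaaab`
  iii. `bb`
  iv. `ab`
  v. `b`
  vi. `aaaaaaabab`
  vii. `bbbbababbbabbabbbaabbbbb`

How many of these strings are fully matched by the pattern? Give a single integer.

i. `aaa` → match
ii. `aababaaaaab` → match
iii. `bb` → no match
iv. `ab` → no match
v. `b` → match
vi. `aaaaaaabab` → match
vii → no match
Total matched: 4

4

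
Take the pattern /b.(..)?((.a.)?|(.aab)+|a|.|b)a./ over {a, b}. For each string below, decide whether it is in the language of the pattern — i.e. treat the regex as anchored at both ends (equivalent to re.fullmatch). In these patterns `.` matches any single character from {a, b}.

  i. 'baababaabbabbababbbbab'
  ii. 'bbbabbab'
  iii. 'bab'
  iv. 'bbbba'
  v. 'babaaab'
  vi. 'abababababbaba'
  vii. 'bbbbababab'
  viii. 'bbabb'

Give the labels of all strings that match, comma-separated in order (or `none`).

v

i → no match
ii → no match
iii → no match
iv → no match
v → match
vi → no match — must start with 'b'
vii → no match
viii → no match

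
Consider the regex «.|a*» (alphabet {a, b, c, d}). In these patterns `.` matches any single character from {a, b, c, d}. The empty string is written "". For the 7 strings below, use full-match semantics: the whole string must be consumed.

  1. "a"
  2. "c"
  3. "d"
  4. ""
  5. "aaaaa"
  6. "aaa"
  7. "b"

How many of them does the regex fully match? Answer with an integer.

7

1 → match
2 → match
3 → match
4 → match
5 → match
6 → match
7 → match
Total matched: 7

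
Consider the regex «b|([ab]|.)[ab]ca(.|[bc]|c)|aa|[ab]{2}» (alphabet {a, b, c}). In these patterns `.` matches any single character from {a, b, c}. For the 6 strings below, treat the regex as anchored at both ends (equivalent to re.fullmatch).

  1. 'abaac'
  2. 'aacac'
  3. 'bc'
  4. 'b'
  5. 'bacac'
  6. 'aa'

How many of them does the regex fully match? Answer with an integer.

1. 'abaac' → no match
2. 'aacac' → match
3. 'bc' → no match
4. 'b' → match
5. 'bacac' → match
6. 'aa' → match
Total matched: 4

4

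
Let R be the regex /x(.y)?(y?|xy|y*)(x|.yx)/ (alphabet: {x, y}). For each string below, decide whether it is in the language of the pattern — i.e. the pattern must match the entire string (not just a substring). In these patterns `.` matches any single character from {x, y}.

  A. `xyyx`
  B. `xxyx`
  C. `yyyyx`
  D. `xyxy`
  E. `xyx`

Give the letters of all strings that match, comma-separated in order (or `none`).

A, B, E

A → match
B → match
C → no match — must start with `x`
D → no match
E → match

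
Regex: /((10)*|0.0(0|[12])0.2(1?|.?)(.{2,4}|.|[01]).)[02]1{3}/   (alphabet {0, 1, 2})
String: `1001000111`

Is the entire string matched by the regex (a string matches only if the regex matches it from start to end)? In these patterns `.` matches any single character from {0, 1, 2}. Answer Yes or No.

No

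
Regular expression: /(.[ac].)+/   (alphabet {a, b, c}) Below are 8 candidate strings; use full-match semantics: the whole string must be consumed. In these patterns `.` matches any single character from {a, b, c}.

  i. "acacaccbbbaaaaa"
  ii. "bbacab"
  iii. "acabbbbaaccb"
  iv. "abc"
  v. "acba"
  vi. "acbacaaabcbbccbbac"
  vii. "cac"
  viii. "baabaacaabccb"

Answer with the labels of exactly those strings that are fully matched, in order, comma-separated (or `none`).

vii

i → no match
ii → no match
iii → no match
iv → no match
v → no match
vi → no match
vii → match
viii → no match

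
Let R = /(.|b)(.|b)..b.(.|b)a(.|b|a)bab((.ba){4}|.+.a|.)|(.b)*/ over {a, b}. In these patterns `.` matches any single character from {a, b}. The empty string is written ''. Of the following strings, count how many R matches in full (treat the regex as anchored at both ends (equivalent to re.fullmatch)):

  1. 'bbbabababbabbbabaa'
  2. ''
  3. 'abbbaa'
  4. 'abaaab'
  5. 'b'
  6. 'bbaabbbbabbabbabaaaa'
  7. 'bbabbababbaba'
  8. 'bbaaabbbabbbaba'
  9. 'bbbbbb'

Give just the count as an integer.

4

1 → match
2 → match
3 → no match
4 → no match
5 → no match
6 → no match
7 → match
8 → no match
9 → match
Total matched: 4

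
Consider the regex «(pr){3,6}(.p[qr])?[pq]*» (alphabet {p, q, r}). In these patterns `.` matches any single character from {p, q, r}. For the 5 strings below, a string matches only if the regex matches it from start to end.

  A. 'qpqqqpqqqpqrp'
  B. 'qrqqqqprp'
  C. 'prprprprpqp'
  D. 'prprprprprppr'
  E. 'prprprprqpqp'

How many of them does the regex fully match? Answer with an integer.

3

A → no match — must start with 'pr'
B. 'qrqqqqprp' → no match — must start with 'pr'
C. 'prprprprpqp' → match
D → match
E. 'prprprprqpqp' → match
Total matched: 3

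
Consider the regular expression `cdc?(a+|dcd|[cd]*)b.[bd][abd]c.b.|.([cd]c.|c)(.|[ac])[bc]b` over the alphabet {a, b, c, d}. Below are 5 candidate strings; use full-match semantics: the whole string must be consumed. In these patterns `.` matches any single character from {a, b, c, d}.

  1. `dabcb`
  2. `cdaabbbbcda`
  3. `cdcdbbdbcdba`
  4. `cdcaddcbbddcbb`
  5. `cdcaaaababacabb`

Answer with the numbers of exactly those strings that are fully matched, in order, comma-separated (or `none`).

3, 5

1 → no match
2 → no match
3 → match
4 → no match
5 → match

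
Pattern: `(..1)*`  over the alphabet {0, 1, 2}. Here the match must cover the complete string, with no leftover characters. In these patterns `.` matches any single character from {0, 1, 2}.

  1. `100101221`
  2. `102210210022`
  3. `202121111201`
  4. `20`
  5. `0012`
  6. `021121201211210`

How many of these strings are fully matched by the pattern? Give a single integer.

0

1 → no match
2 → no match
3 → no match
4 → no match
5 → no match
6 → no match
Total matched: 0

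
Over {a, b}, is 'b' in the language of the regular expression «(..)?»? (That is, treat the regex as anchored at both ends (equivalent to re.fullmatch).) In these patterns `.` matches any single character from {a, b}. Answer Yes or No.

No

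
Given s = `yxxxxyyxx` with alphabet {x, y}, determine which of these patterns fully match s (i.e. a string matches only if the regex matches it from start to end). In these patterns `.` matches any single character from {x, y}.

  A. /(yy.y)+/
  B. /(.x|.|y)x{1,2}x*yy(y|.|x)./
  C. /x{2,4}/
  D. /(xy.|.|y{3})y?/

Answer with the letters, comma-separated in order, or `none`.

A → no match — must start with `yy`
B → match
C → no match — must start with `x`
D → no match

B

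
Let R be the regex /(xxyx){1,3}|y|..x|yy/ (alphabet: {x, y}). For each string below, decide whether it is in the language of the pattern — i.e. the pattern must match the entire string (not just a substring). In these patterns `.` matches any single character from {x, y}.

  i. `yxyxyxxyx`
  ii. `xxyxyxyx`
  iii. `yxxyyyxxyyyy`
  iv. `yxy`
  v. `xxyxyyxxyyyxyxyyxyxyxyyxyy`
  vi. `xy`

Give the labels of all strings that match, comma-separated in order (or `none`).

none

i. `yxyxyxxyx` → no match
ii. `xxyxyxyx` → no match
iii. `yxxyyyxxyyyy` → no match
iv. `yxy` → no match
v → no match
vi. `xy` → no match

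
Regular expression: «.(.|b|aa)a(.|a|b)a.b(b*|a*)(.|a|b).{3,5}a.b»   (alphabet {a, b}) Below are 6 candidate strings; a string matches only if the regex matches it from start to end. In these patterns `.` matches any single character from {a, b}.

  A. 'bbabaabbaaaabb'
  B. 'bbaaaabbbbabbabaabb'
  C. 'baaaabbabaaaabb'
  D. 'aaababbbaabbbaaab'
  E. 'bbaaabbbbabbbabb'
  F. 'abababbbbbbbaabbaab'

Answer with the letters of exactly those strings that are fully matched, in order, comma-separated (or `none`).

A → match
B → match
C → match
D → match
E → match
F → match

A, B, C, D, E, F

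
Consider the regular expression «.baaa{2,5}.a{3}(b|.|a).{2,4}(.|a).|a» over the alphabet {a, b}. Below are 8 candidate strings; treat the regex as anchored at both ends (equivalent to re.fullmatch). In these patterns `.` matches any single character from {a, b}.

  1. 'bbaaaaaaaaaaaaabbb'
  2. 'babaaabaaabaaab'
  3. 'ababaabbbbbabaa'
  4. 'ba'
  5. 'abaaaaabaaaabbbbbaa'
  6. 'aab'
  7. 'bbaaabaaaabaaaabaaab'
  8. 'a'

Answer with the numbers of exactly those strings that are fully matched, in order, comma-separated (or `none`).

1 → match
2 → no match
3 → no match
4. 'ba' → no match
5 → no match
6. 'aab' → no match
7 → no match
8. 'a' → match

1, 8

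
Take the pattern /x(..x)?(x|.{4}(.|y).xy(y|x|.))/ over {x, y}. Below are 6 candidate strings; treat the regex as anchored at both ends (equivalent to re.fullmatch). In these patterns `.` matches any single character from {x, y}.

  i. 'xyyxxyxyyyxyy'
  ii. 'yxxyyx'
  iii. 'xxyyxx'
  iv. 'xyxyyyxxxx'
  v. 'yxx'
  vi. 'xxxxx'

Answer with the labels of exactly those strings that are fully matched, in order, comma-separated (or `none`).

i → match
ii → no match — must start with 'x'
iii → no match
iv → no match
v → no match — must start with 'x'
vi → match

i, vi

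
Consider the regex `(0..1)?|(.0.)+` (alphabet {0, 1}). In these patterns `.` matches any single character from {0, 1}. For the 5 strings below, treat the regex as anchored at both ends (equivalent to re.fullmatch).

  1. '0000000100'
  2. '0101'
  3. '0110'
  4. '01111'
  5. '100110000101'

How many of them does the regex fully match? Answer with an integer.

1. '0000000100' → no match
2. '0101' → match
3. '0110' → no match
4. '01111' → no match
5. '100110000101' → no match
Total matched: 1

1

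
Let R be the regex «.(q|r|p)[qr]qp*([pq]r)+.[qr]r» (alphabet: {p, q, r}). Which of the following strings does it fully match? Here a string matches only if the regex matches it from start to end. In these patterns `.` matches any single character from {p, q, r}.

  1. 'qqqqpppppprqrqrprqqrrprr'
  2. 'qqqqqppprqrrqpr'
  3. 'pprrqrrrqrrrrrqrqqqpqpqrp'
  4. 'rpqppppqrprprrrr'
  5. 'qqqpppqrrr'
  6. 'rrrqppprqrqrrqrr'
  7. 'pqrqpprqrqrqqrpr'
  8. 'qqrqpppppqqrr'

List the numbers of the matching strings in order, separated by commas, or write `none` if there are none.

none

1 → no match
2 → no match
3 → no match — must end with 'r'
4 → no match
5 → no match
6 → no match
7 → no match
8 → no match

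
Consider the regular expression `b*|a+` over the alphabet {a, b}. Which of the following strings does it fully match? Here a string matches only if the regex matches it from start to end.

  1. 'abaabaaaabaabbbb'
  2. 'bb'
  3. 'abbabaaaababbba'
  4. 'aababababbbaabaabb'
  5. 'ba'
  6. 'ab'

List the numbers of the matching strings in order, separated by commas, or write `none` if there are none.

2

1 → no match
2 → match
3 → no match
4 → no match
5 → no match
6 → no match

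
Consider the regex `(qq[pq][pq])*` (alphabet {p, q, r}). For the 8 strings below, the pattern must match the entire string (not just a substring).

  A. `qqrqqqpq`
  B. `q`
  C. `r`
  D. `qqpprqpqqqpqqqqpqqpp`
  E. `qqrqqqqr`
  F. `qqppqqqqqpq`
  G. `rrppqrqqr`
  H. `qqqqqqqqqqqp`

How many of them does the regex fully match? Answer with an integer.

A. `qqrqqqpq` → no match
B. `q` → no match
C. `r` → no match
D → no match
E. `qqrqqqqr` → no match
F. `qqppqqqqqpq` → no match
G. `rrppqrqqr` → no match
H. `qqqqqqqqqqqp` → match
Total matched: 1

1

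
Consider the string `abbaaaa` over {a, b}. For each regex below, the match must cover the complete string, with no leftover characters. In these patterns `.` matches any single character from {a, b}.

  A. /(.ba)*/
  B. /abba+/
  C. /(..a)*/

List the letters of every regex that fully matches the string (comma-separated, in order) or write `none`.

A → no match
B → match
C → no match

B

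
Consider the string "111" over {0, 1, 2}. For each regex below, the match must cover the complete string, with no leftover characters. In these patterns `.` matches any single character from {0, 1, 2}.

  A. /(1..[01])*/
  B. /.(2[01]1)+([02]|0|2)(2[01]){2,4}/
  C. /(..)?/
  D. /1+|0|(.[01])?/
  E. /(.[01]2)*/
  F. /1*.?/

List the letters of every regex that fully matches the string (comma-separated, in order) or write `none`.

A → no match
B → no match
C → no match
D → match
E → no match
F → match

D, F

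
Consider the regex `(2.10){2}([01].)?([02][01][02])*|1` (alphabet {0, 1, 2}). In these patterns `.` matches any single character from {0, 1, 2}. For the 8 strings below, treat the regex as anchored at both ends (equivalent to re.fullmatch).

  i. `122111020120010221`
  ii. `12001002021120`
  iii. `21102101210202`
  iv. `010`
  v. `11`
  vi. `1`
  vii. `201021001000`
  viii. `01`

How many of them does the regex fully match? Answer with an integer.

i → no match
ii → no match
iii → no match
iv → no match
v → no match
vi → match
vii → no match
viii → no match
Total matched: 1

1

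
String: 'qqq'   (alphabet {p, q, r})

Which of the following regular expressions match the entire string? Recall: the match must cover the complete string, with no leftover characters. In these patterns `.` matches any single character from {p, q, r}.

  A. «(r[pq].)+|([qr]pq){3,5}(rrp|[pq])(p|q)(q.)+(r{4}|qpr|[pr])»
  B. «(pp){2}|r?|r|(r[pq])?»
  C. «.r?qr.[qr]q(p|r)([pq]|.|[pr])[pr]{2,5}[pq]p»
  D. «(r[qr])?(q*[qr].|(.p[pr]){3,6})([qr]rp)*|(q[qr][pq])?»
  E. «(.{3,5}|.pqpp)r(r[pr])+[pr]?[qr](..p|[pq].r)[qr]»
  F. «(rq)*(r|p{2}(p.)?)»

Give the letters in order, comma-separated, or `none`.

D

A → no match
B → no match
C → no match — must end with 'p'
D → match
E → no match
F → no match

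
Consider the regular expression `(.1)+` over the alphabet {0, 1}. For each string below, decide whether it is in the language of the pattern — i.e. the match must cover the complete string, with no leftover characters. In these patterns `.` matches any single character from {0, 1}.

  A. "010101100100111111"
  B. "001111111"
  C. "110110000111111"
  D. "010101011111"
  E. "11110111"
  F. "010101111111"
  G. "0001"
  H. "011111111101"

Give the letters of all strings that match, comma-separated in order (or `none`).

D, E, F, H

A → no match
B → no match
C → no match
D → match
E → match
F → match
G → no match
H → match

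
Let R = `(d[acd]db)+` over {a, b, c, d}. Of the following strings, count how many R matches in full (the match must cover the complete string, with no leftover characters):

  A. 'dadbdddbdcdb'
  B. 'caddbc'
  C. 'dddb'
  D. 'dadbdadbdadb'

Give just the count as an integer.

3

A → match
B → no match — must start with 'd'
C → match
D → match
Total matched: 3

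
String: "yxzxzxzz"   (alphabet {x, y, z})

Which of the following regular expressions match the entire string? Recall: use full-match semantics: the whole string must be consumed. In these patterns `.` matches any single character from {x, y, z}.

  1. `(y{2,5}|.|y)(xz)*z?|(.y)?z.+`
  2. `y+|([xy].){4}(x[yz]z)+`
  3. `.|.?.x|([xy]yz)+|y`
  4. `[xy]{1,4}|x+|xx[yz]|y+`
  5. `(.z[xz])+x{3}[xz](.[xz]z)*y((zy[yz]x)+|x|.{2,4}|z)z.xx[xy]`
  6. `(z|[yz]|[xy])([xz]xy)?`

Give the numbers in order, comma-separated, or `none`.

1 → match
2 → no match
3 → no match
4 → no match
5 → no match
6 → no match

1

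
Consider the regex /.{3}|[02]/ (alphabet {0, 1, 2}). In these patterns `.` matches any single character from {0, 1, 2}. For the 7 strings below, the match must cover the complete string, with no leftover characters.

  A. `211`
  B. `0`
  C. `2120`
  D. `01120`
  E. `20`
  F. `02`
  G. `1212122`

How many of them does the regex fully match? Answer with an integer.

2

A → match
B → match
C → no match
D → no match
E → no match
F → no match
G → no match
Total matched: 2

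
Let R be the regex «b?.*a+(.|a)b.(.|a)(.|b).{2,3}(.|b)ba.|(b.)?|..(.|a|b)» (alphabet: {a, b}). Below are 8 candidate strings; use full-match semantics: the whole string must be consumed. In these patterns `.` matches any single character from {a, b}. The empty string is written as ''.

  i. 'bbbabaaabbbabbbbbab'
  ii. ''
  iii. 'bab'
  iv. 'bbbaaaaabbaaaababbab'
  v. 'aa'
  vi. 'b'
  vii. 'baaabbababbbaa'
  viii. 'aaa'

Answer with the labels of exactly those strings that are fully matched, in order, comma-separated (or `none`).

i, ii, iii, iv, vii, viii

i → match
ii → match
iii → match
iv → match
v → no match
vi → no match
vii → match
viii → match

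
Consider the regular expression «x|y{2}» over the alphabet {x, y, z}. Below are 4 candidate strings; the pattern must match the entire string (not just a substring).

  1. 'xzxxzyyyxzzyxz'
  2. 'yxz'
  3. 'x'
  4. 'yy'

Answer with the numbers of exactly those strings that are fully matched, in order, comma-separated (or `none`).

1 → no match
2 → no match
3 → match
4 → match

3, 4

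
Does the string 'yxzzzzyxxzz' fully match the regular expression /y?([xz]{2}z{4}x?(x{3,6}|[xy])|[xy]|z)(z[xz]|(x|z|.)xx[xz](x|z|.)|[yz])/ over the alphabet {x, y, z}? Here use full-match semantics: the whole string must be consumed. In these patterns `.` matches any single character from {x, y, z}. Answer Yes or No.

No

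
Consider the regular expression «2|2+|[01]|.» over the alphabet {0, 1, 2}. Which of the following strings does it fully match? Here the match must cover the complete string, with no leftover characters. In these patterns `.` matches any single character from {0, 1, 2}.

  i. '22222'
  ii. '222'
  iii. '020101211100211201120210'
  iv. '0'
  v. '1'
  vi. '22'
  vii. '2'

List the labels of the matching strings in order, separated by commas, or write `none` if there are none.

i → match
ii → match
iii → no match
iv → match
v → match
vi → match
vii → match

i, ii, iv, v, vi, vii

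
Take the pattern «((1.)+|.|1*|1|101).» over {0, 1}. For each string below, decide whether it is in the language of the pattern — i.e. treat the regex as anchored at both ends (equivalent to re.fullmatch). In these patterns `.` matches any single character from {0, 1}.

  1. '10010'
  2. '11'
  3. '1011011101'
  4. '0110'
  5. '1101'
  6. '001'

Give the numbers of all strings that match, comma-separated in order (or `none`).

1 → no match
2 → match
3 → no match
4 → no match
5 → no match
6 → no match

2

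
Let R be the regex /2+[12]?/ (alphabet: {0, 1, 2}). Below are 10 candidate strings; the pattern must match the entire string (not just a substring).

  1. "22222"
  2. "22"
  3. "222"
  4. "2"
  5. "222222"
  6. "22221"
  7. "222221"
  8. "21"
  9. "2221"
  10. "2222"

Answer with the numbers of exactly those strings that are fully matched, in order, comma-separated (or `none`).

1, 2, 3, 4, 5, 6, 7, 8, 9, 10

1. "22222" → match
2. "22" → match
3. "222" → match
4. "2" → match
5. "222222" → match
6. "22221" → match
7. "222221" → match
8. "21" → match
9. "2221" → match
10. "2222" → match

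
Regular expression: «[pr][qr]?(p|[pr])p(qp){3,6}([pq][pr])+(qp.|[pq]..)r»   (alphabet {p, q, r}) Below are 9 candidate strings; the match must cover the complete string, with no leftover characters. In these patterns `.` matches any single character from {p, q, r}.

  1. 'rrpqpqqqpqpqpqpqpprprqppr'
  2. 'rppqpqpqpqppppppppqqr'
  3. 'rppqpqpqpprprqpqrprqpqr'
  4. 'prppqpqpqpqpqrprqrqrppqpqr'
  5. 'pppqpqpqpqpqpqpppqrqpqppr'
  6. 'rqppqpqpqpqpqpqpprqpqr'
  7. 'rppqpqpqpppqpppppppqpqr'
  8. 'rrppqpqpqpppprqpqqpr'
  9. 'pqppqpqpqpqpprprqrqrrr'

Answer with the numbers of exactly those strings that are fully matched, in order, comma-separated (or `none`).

2, 3, 4, 5, 6, 7, 8, 9

1 → no match
2 → match
3 → match
4 → match
5 → match
6 → match
7 → match
8 → match
9 → match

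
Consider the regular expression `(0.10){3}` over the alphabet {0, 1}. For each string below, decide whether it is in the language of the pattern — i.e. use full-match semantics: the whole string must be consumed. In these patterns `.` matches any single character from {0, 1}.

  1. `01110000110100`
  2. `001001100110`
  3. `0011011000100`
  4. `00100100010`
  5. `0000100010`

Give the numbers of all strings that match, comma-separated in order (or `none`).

2

1 → no match — must end with `10`
2 → match
3 → no match — must end with `10`
4 → no match
5 → no match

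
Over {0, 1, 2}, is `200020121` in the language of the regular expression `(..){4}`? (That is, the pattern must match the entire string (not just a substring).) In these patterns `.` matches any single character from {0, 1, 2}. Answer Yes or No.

No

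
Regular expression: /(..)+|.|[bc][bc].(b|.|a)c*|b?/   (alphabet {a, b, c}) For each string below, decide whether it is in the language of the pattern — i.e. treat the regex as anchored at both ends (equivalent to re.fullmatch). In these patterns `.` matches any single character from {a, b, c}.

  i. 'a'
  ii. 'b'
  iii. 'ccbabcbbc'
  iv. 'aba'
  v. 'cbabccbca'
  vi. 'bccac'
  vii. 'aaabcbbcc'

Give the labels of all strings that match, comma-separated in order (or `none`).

i. 'a' → match
ii. 'b' → match
iii. 'ccbabcbbc' → no match
iv. 'aba' → no match
v. 'cbabccbca' → no match
vi. 'bccac' → match
vii. 'aaabcbbcc' → no match

i, ii, vi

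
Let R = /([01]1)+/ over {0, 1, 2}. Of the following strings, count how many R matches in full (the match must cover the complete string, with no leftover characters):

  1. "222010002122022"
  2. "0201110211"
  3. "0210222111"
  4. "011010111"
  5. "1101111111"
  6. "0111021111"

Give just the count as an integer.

1

1 → no match — must end with "1"
2 → no match
3 → no match
4 → no match
5 → match
6 → no match
Total matched: 1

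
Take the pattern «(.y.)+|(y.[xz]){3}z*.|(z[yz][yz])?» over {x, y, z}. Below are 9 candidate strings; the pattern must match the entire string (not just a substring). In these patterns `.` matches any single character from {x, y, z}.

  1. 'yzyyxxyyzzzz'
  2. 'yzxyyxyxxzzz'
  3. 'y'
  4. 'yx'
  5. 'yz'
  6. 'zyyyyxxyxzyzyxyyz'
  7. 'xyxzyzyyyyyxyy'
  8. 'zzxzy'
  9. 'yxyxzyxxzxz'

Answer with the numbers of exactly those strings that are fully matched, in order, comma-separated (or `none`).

2

1 → no match
2 → match
3 → no match
4 → no match
5 → no match
6 → no match
7 → no match
8 → no match
9 → no match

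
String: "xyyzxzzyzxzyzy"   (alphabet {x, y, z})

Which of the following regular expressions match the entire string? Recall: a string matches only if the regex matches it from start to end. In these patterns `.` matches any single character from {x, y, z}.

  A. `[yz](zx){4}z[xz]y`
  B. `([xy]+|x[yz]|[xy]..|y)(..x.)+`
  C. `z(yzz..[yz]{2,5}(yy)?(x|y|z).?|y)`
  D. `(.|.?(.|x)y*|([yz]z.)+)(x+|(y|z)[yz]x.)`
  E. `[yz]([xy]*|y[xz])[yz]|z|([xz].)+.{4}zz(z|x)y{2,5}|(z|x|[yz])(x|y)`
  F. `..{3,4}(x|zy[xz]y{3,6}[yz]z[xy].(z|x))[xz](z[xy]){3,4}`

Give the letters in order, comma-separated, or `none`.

F

A → no match
B → no match
C → no match — must start with "z"
D → no match
E → no match
F → match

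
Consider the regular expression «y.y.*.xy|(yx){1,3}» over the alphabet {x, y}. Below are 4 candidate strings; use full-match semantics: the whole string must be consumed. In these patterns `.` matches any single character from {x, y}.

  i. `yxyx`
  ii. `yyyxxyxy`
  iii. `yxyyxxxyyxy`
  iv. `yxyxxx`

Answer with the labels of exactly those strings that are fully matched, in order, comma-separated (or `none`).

i → match
ii → match
iii → match
iv → no match

i, ii, iii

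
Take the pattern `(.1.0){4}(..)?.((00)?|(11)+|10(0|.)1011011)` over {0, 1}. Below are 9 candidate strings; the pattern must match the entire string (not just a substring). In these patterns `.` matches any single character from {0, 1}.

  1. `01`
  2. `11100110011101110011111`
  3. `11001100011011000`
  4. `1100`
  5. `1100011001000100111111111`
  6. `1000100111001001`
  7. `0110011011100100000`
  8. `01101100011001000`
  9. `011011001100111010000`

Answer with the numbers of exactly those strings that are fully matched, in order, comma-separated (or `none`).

1 → no match
2 → no match
3 → match
4 → no match
5 → match
6 → no match
7 → match
8 → match
9 → match

3, 5, 7, 8, 9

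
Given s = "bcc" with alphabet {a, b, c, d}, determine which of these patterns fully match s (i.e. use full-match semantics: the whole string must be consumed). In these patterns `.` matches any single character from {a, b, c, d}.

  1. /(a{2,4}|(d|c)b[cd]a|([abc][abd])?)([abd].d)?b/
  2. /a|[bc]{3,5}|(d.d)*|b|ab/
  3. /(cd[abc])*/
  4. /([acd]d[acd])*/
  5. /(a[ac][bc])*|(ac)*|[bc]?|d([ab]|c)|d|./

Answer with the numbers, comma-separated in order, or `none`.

1 → no match — must end with "b"
2 → match
3 → no match
4 → no match
5 → no match

2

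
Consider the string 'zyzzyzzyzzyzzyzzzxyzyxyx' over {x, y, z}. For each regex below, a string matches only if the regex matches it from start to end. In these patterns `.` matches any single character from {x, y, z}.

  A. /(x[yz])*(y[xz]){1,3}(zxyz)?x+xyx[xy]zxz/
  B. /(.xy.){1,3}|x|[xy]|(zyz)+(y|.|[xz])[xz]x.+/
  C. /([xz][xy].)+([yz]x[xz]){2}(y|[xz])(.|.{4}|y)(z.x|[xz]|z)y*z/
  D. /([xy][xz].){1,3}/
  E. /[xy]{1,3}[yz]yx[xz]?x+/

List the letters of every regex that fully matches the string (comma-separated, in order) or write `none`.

A → no match — must end with 'zxz'
B → match
C → no match — must end with 'z'
D → no match
E → no match

B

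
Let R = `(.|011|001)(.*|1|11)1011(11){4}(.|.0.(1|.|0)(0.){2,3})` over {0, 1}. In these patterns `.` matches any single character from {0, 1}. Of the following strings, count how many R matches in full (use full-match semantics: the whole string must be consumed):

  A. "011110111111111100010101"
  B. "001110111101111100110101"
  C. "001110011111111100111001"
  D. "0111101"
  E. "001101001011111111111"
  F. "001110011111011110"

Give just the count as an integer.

2

A → match
B → no match
C → no match
D. "0111101" → no match
E → match
F → no match
Total matched: 2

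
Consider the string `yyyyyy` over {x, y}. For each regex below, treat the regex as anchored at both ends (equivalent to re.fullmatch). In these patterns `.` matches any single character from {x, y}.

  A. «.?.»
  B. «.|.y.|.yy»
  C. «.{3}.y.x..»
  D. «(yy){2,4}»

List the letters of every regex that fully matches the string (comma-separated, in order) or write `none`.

D

A → no match
B → no match
C → no match
D → match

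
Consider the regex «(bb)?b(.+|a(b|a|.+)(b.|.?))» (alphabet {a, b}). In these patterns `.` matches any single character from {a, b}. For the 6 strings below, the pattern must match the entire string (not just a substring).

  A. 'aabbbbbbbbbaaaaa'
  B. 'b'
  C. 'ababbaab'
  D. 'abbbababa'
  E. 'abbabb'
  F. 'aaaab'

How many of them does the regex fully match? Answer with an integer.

A → no match
B → no match
C → no match
D → no match
E → no match
F → no match
Total matched: 0

0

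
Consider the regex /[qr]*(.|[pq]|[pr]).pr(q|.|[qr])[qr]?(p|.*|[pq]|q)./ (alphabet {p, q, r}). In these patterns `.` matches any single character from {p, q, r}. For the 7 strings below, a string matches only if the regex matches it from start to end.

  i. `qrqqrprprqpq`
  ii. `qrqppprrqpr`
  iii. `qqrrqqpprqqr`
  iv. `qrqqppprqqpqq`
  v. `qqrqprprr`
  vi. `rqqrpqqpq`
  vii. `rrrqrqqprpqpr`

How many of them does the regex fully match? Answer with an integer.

6

i. `qrqqrprprqpq` → match
ii. `qrqppprrqpr` → match
iii. `qqrrqqpprqqr` → match
iv → match
v. `qqrqprprr` → match
vi. `rqqrpqqpq` → no match
vii → match
Total matched: 6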